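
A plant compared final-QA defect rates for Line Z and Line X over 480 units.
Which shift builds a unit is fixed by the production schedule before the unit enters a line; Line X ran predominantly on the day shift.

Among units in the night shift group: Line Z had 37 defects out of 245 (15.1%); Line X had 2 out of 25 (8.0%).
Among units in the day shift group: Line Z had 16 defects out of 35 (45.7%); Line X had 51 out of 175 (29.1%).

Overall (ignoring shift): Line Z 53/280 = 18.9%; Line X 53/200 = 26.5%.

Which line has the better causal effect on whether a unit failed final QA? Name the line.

Since shift is a pre-existing factor (not a product of the line) and it affects the outcome on its own, it is a confounder. The stratified rates, not the pooled rate, identify the causal effect.
Within each level — night shift: 15.1% vs 8.0%; day shift: 45.7% vs 29.1% — Line X is lower every time.

Line X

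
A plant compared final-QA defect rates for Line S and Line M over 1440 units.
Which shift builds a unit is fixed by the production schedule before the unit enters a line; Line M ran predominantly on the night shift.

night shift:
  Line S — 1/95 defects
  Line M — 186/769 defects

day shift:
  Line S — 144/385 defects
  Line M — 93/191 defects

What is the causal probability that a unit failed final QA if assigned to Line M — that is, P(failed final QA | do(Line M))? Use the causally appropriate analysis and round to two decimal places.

0.34

Line S is lower inside every shift stratum but Line M is lower in aggregate. Whether to stratify depends on how shift relates to the line.
Shift differs across lines for reasons unrelated to any effect of the line itself, and it separately predicts the outcome — a classic confounder. We must compare within shift levels.
Standardising Line M to the population shift mix: 0.600·186/769 + 0.400·93/191 = 0.340.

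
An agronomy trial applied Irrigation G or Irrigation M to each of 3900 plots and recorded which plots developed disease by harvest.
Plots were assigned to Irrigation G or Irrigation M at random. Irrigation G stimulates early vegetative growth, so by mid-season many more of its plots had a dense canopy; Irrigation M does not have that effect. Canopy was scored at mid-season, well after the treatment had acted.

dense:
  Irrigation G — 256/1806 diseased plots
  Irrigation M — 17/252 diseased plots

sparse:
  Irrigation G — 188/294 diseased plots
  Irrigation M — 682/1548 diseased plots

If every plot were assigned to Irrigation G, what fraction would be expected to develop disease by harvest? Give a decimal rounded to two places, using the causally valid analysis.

Mid-season canopy here is a post-treatment variable shaped by the irrigation; conditioning on it would introduce bias rather than remove it. The overall comparison is the causal one.
So P(outcome | do(Irrigation G)) is just the pooled rate for Irrigation G: 444/2100 = 0.211.

0.21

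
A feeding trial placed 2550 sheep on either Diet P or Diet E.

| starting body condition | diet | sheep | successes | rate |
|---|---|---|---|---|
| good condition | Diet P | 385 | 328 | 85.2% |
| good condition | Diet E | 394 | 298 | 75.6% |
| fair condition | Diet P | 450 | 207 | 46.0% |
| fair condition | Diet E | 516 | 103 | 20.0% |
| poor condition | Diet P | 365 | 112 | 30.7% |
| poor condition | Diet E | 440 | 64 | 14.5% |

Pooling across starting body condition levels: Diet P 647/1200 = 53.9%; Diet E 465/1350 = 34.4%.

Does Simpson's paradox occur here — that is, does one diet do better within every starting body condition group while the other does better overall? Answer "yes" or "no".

Within each starting body condition level (good condition 85.2% vs 75.6%; fair condition 46.0% vs 20.0%; poor condition 30.7% vs 14.5%), Diet P has the higher rate every time. Pooled: 53.9% vs 34.4% — Diet P has the higher rate overall. They agree.

no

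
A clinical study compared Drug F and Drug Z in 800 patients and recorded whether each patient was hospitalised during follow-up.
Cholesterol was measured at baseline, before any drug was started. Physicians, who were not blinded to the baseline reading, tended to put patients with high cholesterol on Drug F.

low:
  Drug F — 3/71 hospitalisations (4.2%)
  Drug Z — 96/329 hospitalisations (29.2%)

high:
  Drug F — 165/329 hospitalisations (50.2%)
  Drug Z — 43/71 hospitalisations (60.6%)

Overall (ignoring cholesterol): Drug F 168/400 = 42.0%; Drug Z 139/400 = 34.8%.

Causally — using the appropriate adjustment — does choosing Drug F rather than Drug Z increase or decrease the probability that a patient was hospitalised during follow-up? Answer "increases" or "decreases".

decreases

The imbalance in cholesterol arose from how patients were allocated, not from anything the drug did; and cholesterol independently affects the outcome. The pooled gap is confounded — condition on cholesterol.
Within each level — low: 4.2% vs 29.2%; high: 50.2% vs 60.6% — Drug F is lower every time.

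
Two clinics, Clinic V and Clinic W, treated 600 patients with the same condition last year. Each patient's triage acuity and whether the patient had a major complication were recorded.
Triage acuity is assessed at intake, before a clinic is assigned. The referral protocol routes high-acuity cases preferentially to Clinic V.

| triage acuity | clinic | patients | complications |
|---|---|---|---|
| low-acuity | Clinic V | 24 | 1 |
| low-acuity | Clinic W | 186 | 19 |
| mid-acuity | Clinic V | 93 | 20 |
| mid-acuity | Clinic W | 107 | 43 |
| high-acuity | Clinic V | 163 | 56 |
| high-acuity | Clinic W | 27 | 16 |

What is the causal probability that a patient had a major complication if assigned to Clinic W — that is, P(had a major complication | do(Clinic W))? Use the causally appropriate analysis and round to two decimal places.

0.36

The stratified and pooled comparisons disagree (Clinic V wins within each triage acuity; Clinic W wins overall), so the answer turns on the causal role of triage acuity.
Triage acuity satisfies the back-door criterion: it is not a descendant of the clinic, and it blocks the spurious path from clinic to outcome. Adjusting for it (i.e., using the within-triage acuity rates) gives the causal effect.
Standardising Clinic W to the population triage acuity mix: 0.350·19/186 + 0.333·43/107 + 0.317·16/27 = 0.357.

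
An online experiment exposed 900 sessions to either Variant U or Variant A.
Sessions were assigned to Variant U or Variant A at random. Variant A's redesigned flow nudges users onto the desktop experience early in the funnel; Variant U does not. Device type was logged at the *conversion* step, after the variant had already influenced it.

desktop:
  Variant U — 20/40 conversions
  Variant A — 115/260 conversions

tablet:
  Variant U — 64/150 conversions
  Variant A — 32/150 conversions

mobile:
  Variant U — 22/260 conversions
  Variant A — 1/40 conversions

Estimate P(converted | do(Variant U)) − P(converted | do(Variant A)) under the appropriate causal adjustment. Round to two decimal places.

Device type is downstream of the variant. One should not condition on a consequence of treatment, so the overall rates are the right comparison.
The causal difference is the pooled difference: 0.236 − 0.329 = -0.093.

-0.09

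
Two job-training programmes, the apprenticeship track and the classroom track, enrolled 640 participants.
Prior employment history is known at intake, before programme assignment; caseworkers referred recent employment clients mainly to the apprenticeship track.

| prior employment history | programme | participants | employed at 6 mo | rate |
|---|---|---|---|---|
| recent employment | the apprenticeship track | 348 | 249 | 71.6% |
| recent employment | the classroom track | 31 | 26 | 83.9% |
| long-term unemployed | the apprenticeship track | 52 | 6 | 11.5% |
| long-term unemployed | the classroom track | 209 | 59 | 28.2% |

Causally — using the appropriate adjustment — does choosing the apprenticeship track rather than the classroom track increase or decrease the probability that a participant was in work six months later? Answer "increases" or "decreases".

decreases

Prior employment history is set before the programme has any effect — it is not caused by the programme — and it independently drives the outcome. That makes it a confounder, so the causal comparison is within prior employment history levels.
Within each level — recent employment: 71.6% vs 83.9%; long-term unemployed: 11.5% vs 28.2% — the classroom track is higher every time.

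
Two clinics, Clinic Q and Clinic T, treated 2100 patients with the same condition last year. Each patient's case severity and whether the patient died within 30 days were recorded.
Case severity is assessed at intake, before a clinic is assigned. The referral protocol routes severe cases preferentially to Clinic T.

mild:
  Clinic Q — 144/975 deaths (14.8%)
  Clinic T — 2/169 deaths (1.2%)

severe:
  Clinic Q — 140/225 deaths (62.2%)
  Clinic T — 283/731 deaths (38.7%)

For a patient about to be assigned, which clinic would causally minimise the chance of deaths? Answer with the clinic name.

Here case severity is a common cause — it drives both which clinic a case falls under and the outcome. The crude comparison mixes populations; the stratum-specific rates are the causally relevant ones.
Within each level — mild: 14.8% vs 1.2%; severe: 62.2% vs 38.7% — Clinic T is lower every time.

Clinic T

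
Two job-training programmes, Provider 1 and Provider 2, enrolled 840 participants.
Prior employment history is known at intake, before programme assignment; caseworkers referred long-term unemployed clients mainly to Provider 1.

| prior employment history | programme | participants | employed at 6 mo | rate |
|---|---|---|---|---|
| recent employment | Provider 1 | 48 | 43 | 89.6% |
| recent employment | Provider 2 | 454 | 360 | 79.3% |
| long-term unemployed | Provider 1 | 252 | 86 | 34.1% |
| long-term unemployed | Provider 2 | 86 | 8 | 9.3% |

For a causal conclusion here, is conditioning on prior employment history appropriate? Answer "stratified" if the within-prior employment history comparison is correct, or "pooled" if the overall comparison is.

The prior employment history-specific comparison favours Provider 1 throughout, but the pooled figures favour Provider 2. The question is whether to condition on prior employment history.
Since prior employment history is a pre-existing factor (not a product of the programme) and it affects the outcome on its own, it is a confounder. The stratified rates, not the pooled rate, identify the causal effect.
Within each level — recent employment: 89.6% vs 79.3%; long-term unemployed: 34.1% vs 9.3% — Provider 1 is higher every time.

stratified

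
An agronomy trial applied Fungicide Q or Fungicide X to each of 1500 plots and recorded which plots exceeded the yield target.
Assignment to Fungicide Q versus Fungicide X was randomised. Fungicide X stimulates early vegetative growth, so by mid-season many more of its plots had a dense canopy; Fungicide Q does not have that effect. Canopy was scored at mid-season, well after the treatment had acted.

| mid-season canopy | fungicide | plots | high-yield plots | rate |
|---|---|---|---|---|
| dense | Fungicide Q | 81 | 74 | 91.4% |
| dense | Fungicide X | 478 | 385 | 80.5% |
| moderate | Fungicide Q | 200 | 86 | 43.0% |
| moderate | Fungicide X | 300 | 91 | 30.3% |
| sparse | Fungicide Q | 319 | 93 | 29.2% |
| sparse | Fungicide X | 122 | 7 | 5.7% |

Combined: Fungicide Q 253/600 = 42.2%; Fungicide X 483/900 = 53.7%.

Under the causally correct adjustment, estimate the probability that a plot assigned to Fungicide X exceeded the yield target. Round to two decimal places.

0.54

Stratifying would compare fungicides among plots the fungicides themselves sorted into mid-season canopy groups — a form of selection on an intermediate. The unconditioned pooled rates give the total causal effect.
So P(outcome | do(Fungicide X)) is just the pooled rate for Fungicide X: 483/900 = 0.537.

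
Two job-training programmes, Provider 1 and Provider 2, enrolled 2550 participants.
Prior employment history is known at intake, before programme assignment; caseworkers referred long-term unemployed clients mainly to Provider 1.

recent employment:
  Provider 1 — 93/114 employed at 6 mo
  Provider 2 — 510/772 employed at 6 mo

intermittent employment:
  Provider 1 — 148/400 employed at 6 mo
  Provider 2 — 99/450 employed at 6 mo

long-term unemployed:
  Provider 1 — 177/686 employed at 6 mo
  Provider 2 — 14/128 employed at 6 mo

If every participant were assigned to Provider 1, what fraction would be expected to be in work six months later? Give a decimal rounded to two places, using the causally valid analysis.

0.49

The prior employment history-specific comparison favours Provider 1 throughout, but the pooled figures favour Provider 2. The question is whether to condition on prior employment history.
Nothing the programme does changes prior employment history; the imbalance is an allocation artefact. With prior employment history also predicting the outcome, the pooled figure is confounded, and the within-stratum comparison is the causal one.
Standardising Provider 1 to the population prior employment history mix: 0.347·93/114 + 0.333·148/400 + 0.319·177/686 = 0.489.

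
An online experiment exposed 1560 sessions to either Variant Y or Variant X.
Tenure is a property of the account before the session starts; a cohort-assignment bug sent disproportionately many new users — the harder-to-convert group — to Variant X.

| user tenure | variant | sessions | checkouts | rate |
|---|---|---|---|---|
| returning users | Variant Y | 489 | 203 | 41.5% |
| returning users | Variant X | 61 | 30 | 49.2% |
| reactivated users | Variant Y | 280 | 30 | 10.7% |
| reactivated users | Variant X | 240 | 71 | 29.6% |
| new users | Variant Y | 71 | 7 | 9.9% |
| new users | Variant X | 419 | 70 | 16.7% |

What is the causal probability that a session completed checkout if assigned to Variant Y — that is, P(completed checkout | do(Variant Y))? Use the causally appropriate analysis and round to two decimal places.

0.21

User tenure is set before the variant has any effect — it is not caused by the variant — and it independently drives the outcome. That makes it a confounder, so the causal comparison is within user tenure levels.
Standardising Variant Y to the population user tenure mix: 0.353·203/489 + 0.333·30/280 + 0.314·7/71 = 0.213.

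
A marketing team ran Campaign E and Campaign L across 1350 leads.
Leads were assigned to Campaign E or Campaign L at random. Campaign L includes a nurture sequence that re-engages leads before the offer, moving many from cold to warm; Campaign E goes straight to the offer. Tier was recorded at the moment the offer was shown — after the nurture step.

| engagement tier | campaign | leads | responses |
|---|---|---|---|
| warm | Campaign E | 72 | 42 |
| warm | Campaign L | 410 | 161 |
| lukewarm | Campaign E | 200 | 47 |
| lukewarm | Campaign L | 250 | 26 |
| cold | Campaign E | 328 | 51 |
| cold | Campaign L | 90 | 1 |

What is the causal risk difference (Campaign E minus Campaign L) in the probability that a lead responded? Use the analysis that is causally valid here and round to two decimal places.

Engagement tier is downstream of the campaign. One should not condition on a consequence of treatment, so the overall rates are the right comparison.
The causal difference is the pooled difference: 0.233 − 0.251 = -0.017.

-0.02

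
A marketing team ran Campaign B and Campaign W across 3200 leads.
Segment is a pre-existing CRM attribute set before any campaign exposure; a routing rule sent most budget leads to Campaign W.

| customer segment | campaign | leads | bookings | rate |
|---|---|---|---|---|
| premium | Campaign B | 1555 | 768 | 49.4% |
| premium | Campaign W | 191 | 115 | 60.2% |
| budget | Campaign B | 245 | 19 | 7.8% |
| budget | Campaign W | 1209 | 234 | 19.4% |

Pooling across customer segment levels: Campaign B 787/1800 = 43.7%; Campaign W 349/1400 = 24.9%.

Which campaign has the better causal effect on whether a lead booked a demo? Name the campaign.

Campaign W

Customer segment satisfies the back-door criterion: it is not a descendant of the campaign, and it blocks the spurious path from campaign to outcome. Adjusting for it (i.e., using the within-customer segment rates) gives the causal effect.
Within each level — premium: 49.4% vs 60.2%; budget: 7.8% vs 19.4% — Campaign W is higher every time.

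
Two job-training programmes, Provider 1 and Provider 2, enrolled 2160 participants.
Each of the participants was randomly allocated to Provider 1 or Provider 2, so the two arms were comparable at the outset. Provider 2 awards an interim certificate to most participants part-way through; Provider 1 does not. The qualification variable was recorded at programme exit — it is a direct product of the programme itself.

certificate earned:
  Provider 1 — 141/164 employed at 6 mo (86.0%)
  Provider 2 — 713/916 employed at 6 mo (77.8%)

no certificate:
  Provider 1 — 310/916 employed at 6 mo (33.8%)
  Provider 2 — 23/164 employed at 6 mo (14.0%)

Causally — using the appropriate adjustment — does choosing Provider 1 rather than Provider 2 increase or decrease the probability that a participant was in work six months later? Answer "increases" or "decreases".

decreases

The distribution of qualification attained during the programme is itself part of what the programme does — it is an intermediate outcome. Holding it fixed would remove that part of the effect; the total effect is the pooled difference.
Pooled: Provider 1 41.8% vs Provider 2 68.1%; Provider 2 is higher overall.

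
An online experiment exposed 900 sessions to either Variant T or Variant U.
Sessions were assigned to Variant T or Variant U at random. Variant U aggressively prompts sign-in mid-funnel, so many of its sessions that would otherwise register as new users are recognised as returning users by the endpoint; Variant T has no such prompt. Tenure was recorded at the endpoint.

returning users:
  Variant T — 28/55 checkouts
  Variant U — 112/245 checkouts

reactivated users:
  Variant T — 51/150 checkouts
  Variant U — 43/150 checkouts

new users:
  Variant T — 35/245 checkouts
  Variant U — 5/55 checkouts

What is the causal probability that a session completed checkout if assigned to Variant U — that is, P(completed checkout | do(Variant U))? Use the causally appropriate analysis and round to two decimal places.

Because the variant influences user tenure, user tenure is a post-treatment mediator, not a confounder. Stratifying on it would bias the estimate; the causal effect is the crude pooled difference.
So P(outcome | do(Variant U)) is just the pooled rate for Variant U: 160/450 = 0.356.

0.36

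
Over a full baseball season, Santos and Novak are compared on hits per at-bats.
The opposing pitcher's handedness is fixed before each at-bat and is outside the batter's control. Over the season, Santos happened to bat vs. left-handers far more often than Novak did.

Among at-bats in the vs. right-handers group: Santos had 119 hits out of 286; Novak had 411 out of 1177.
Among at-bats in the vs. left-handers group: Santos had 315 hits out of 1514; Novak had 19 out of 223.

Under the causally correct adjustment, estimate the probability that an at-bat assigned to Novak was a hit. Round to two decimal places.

0.21

Santos is higher inside every pitcher handedness stratum but Novak is higher in aggregate. Whether to stratify depends on how pitcher handedness relates to the player.
Since pitcher handedness is a pre-existing factor (not a product of the player) and it affects the outcome on its own, it is a confounder. The stratified rates, not the pooled rate, identify the causal effect.
Standardising Novak to the population pitcher handedness mix: 0.457·411/1177 + 0.543·19/223 = 0.206.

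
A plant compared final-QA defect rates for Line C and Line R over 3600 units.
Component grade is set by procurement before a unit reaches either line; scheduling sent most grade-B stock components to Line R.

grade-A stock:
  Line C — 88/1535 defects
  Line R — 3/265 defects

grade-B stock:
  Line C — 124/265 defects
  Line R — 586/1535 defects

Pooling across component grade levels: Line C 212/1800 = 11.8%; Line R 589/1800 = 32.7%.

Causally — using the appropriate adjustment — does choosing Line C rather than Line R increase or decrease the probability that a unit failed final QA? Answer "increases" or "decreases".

increases

The imbalance in component grade arose from how units were allocated, not from anything the line did; and component grade independently affects the outcome. The pooled gap is confounded — condition on component grade.
Within each level — grade-A stock: 5.7% vs 1.1%; grade-B stock: 46.8% vs 38.2% — Line R is lower every time.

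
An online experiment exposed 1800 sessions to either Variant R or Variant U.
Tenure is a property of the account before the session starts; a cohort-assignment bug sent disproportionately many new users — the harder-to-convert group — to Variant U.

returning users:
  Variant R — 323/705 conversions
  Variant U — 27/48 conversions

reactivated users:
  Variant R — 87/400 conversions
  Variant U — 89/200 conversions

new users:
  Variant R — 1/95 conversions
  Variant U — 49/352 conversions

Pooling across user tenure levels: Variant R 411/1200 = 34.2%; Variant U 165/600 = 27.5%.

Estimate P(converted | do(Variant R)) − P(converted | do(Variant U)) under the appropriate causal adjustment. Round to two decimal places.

The user tenure-specific comparison favours Variant U throughout, but the pooled figures favour Variant R. The question is whether to condition on user tenure.
User tenure is set before the variant has any effect — it is not caused by the variant — and it independently drives the outcome. That makes it a confounder, so the causal comparison is within user tenure levels.
Adjusting over the population distribution of user tenure: 0.418·(0.458−0.562) + 0.333·(0.217−0.445) + 0.248·(0.011−0.139) = -0.151.

-0.15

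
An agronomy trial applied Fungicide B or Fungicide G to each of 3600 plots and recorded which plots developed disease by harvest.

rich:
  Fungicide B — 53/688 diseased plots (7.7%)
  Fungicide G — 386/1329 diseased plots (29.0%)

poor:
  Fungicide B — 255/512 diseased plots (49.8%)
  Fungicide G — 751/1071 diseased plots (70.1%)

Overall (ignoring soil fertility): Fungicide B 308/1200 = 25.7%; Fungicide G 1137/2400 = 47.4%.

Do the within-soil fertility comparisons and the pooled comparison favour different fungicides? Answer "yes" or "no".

no

Within each soil fertility level (rich 7.7% vs 29.0%; poor 49.8% vs 70.1%), Fungicide B has the lower rate every time. Pooled: 25.7% vs 47.4% — Fungicide B has the lower rate overall. They agree.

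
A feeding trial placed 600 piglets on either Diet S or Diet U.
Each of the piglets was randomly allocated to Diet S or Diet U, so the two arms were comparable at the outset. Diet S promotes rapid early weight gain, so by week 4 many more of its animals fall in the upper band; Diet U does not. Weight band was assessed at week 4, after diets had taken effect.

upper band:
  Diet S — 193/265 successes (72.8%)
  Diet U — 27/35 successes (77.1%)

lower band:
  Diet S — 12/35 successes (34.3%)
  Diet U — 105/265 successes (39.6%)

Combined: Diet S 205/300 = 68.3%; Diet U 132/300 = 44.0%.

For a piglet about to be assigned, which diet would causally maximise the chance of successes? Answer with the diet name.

Diet S

Within every week-4 weight band level Diet U has the higher rate, yet pooled Diet S does — Simpson's reversal.
Because the diet influences week-4 weight band, week-4 weight band is a post-treatment mediator, not a confounder. Stratifying on it would bias the estimate; the causal effect is the crude pooled difference.
Pooled: Diet S 68.3% vs Diet U 44.0%; Diet S is higher overall.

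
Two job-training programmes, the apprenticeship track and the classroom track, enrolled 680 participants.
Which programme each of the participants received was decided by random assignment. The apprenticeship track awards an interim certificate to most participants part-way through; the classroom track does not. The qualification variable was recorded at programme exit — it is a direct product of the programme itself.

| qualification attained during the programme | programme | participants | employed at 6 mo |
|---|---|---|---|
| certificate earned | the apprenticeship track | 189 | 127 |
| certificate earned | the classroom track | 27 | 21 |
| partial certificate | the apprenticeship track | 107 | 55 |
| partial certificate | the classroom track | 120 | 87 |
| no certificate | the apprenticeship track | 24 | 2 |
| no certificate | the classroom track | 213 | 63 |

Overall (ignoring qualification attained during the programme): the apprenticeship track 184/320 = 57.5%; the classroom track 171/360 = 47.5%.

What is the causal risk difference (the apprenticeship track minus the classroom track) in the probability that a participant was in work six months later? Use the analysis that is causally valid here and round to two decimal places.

The distribution of qualification attained during the programme is itself part of what the programme does — it is an intermediate outcome. Holding it fixed would remove that part of the effect; the total effect is the pooled difference.
The causal difference is the pooled difference: 0.575 − 0.475 = +0.100.

+0.10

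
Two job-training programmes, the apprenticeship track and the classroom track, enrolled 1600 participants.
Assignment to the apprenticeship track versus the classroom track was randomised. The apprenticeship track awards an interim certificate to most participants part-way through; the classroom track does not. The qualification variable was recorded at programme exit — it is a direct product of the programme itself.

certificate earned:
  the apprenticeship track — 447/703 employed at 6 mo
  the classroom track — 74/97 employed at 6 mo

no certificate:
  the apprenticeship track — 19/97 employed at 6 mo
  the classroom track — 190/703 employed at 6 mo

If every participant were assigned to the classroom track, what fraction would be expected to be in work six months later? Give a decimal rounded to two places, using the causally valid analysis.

0.33

Qualification attained during the programme is downstream of the programme. One should not condition on a consequence of treatment, so the overall rates are the right comparison.
So P(outcome | do(the classroom track)) is just the pooled rate for the classroom track: 264/800 = 0.330.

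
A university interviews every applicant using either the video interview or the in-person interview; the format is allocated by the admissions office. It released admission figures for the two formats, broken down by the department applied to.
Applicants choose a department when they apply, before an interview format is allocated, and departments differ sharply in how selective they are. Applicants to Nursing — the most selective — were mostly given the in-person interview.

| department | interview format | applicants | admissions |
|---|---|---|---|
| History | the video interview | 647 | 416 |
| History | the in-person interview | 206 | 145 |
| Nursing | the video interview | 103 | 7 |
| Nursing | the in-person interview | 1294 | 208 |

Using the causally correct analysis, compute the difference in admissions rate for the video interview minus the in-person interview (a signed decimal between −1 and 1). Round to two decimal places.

-0.08

Within every department level the in-person interview has the higher rate, yet pooled the video interview does — Simpson's reversal.
Department satisfies the back-door criterion: it is not a descendant of the interview format, and it blocks the spurious path from interview format to outcome. Adjusting for it (i.e., using the within-department rates) gives the causal effect.
Adjusting over the population distribution of department: 0.379·(0.643−0.704) + 0.621·(0.068−0.161) = -0.081.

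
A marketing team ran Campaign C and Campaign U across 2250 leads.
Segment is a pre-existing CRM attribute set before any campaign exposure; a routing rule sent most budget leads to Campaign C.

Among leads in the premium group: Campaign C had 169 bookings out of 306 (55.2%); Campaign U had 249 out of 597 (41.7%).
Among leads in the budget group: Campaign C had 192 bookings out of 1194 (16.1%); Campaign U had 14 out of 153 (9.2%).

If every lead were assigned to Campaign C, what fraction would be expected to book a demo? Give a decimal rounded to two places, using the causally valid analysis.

Campaign C is higher inside every customer segment stratum but Campaign U is higher in aggregate. Whether to stratify depends on how customer segment relates to the campaign.
Here customer segment is a common cause — it drives both which campaign a case falls under and the outcome. The crude comparison mixes populations; the stratum-specific rates are the causally relevant ones.
Standardising Campaign C to the population customer segment mix: 0.401·169/306 + 0.599·192/1194 = 0.318.

0.32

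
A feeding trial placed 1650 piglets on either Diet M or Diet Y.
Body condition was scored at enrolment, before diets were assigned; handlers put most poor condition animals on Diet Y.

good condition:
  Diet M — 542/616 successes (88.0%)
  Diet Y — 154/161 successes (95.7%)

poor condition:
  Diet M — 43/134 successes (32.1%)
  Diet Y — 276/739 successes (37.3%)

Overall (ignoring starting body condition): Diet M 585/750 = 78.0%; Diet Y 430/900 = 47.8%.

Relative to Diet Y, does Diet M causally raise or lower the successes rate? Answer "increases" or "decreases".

decreases

Within every starting body condition level Diet Y has the higher rate, yet pooled Diet M does — Simpson's reversal.
Starting body condition differs across diets for reasons unrelated to any effect of the diet itself, and it separately predicts the outcome — a classic confounder. We must compare within starting body condition levels.
Within each level — good condition: 88.0% vs 95.7%; poor condition: 32.1% vs 37.3% — Diet Y is higher every time.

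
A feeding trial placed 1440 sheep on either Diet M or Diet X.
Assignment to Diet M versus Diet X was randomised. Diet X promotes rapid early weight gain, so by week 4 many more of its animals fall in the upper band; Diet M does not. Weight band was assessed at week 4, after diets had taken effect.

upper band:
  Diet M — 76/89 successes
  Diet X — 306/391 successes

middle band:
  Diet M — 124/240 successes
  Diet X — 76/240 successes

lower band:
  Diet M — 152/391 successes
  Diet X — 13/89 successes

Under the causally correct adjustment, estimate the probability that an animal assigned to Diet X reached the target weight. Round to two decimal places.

0.55

The week-4 weight band-specific comparison favours Diet M throughout, but the pooled figures favour Diet X. The question is whether to condition on week-4 weight band.
Week-4 weight band is recorded after the diet and is itself shifted by it — it sits on the causal path from diet to outcome. Conditioning on a mediator would strip out part of the effect we want; the pooled comparison gives the total causal effect.
So P(outcome | do(Diet X)) is just the pooled rate for Diet X: 395/720 = 0.549.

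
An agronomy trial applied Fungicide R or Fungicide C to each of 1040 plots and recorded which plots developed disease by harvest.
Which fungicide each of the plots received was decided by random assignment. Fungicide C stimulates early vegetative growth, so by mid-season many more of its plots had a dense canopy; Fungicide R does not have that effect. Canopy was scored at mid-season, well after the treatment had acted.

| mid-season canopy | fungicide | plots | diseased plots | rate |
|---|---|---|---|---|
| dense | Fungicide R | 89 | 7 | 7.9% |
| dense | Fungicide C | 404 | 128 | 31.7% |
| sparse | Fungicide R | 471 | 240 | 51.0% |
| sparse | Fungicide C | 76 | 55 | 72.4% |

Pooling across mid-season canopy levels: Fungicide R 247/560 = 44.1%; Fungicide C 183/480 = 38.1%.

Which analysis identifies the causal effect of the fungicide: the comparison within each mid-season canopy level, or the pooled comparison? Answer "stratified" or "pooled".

pooled

The mid-season canopy-specific comparison favours Fungicide R throughout, but the pooled figures favour Fungicide C. The question is whether to condition on mid-season canopy.
Mid-season canopy lies on the pathway fungicide → mid-season canopy → outcome, so adjusting for it blocks the indirect effect. For the total causal effect of fungicide, use the unadjusted pooled rates.
Pooled: Fungicide R 44.1% vs Fungicide C 38.1%; Fungicide C is lower overall.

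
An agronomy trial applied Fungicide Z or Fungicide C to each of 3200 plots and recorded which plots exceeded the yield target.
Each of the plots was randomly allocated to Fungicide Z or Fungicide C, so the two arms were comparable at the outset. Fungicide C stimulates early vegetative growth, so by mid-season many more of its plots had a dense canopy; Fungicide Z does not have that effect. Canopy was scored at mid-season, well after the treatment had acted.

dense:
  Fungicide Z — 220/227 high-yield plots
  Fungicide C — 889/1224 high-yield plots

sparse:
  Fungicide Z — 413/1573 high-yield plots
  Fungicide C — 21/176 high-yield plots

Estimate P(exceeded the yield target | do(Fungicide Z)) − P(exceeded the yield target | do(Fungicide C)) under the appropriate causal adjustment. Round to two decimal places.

Fungicide Z is higher inside every mid-season canopy stratum but Fungicide C is higher in aggregate. Whether to stratify depends on how mid-season canopy relates to the fungicide.
Stratifying would compare fungicides among plots the fungicides themselves sorted into mid-season canopy groups — a form of selection on an intermediate. The unconditioned pooled rates give the total causal effect.
The causal difference is the pooled difference: 0.352 − 0.650 = -0.298.

-0.30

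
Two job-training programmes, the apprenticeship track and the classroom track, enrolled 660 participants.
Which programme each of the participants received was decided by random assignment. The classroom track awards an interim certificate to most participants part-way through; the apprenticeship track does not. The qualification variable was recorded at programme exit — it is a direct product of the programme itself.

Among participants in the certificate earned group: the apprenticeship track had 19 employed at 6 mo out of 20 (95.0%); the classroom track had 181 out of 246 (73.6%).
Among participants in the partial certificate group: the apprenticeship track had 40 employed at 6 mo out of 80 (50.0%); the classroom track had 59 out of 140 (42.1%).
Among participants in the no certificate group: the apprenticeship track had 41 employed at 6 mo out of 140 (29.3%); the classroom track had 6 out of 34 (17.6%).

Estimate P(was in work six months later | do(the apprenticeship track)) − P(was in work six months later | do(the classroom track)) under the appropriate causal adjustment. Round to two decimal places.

Because the programme influences qualification attained during the programme, qualification attained during the programme is a post-treatment mediator, not a confounder. Stratifying on it would bias the estimate; the causal effect is the crude pooled difference.
The causal difference is the pooled difference: 0.417 − 0.586 = -0.169.

-0.17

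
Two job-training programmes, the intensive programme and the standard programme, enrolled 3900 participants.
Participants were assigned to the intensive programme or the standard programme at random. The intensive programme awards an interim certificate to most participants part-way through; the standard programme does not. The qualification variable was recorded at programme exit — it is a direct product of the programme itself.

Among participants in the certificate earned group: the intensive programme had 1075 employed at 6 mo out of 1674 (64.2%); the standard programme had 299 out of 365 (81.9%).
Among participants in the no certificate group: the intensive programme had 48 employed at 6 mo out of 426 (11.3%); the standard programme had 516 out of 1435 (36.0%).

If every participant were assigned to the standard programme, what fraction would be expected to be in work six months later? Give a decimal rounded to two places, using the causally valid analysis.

0.45

Within every qualification attained during the programme level the standard programme has the higher rate, yet pooled the intensive programme does — Simpson's reversal.
Qualification attained during the programme is downstream of the programme. One should not condition on a consequence of treatment, so the overall rates are the right comparison.
So P(outcome | do(the standard programme)) is just the pooled rate for the standard programme: 815/1800 = 0.453.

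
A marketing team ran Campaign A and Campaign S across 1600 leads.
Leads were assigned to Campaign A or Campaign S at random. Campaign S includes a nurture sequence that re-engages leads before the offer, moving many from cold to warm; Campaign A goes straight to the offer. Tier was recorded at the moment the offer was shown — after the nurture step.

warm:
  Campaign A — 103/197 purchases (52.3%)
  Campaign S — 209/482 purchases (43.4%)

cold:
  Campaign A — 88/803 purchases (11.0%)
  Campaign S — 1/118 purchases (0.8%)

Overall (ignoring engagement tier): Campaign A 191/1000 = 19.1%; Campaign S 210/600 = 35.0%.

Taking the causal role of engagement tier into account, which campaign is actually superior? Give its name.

Campaign S

Engagement tier lies on the pathway campaign → engagement tier → outcome, so adjusting for it blocks the indirect effect. For the total causal effect of campaign, use the unadjusted pooled rates.
Pooled: Campaign A 19.1% vs Campaign S 35.0%; Campaign S is higher overall.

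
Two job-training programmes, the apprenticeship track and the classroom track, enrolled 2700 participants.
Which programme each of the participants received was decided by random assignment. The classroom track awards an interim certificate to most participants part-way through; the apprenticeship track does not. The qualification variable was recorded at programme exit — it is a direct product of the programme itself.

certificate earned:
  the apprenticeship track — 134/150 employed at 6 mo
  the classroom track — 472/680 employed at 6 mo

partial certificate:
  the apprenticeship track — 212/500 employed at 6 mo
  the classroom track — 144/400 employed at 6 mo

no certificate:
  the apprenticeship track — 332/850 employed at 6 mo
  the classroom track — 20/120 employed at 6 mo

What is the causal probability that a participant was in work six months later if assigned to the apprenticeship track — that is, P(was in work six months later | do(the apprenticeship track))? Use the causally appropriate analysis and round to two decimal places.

0.45

the apprenticeship track is higher inside every qualification attained during the programme stratum but the classroom track is higher in aggregate. Whether to stratify depends on how qualification attained during the programme relates to the programme.
Qualification attained during the programme is recorded after the programme and is itself shifted by it — it sits on the causal path from programme to outcome. Conditioning on a mediator would strip out part of the effect we want; the pooled comparison gives the total causal effect.
So P(outcome | do(the apprenticeship track)) is just the pooled rate for the apprenticeship track: 678/1500 = 0.452.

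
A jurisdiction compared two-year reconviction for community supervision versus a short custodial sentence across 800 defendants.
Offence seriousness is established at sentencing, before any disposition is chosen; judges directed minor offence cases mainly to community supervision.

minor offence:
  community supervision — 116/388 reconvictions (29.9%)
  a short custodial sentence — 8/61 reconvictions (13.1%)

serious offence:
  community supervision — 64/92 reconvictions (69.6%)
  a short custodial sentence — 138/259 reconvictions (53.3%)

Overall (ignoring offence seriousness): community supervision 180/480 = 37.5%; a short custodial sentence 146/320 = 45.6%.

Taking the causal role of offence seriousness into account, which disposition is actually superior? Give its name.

a short custodial sentence is lower inside every offence seriousness stratum but community supervision is lower in aggregate. Whether to stratify depends on how offence seriousness relates to the disposition.
Here offence seriousness is a common cause — it drives both which disposition a case falls under and the outcome. The crude comparison mixes populations; the stratum-specific rates are the causally relevant ones.
Within each level — minor offence: 29.9% vs 13.1%; serious offence: 69.6% vs 53.3% — a short custodial sentence is lower every time.

a short custodial sentence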